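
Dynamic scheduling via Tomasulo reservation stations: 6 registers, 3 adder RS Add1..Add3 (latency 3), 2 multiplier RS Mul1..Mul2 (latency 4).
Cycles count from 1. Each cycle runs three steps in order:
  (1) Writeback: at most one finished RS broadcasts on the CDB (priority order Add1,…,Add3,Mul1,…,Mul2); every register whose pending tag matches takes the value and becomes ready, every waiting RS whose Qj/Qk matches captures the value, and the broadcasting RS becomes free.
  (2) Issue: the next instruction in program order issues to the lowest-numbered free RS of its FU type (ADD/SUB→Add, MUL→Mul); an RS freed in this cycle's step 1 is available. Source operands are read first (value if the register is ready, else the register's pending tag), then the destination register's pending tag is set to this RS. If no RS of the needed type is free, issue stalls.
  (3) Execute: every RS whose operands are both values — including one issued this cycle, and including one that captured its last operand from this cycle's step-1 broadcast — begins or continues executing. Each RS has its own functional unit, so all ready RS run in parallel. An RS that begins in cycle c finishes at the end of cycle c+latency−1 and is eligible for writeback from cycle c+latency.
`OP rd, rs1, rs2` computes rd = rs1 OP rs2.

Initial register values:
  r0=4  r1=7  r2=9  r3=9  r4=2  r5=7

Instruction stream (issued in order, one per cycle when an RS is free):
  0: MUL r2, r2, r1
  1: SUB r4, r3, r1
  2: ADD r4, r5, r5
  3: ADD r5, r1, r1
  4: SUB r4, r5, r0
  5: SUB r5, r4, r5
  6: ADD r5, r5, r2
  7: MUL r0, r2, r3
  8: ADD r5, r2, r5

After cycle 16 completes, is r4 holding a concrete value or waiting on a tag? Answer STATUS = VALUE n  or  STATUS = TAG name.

  c1: issue MUL r2<-Mul1  regs: r0:4,r1:7,r2:Mul1,r3:9,r4:2,r5:7
  c2: issue SUB r4<-Add1  regs: r0:4,r1:7,r2:Mul1,r3:9,r4:Add1,r5:7
  c3: issue ADD r4<-Add2  regs: r0:4,r1:7,r2:Mul1,r3:9,r4:Add2,r5:7
  c4: issue ADD r5<-Add3  regs: r0:4,r1:7,r2:Mul1,r3:9,r4:Add2,r5:Add3
  c5: CDB Add1=2; issue SUB r4<-Add1  regs: r0:4,r1:7,r2:Mul1,r3:9,r4:Add1,r5:Add3
  c6: CDB Add2=14; issue SUB r5<-Add2  regs: r0:4,r1:7,r2:Mul1,r3:9,r4:Add1,r5:Add2
  c7: CDB Add3=14; issue ADD r5<-Add3  regs: r0:4,r1:7,r2:Mul1,r3:9,r4:Add1,r5:Add3
  c8: CDB Mul1=63; issue MUL r0<-Mul1  regs: r0:Mul1,r1:7,r2:63,r3:9,r4:Add1,r5:Add3
  c9: stall  regs: r0:Mul1,r1:7,r2:63,r3:9,r4:Add1,r5:Add3
  c10: CDB Add1=10; issue ADD r5<-Add1  regs: r0:Mul1,r1:7,r2:63,r3:9,r4:10,r5:Add1
  c11: -  regs: r0:Mul1,r1:7,r2:63,r3:9,r4:10,r5:Add1
  c12: CDB Mul1=567  regs: r0:567,r1:7,r2:63,r3:9,r4:10,r5:Add1
  c13: CDB Add2=-4  regs: r0:567,r1:7,r2:63,r3:9,r4:10,r5:Add1
  c14: -  regs: r0:567,r1:7,r2:63,r3:9,r4:10,r5:Add1
  c15: -  regs: r0:567,r1:7,r2:63,r3:9,r4:10,r5:Add1
  c16: CDB Add3=59  regs: r0:567,r1:7,r2:63,r3:9,r4:10,r5:Add1

STATUS = VALUE 10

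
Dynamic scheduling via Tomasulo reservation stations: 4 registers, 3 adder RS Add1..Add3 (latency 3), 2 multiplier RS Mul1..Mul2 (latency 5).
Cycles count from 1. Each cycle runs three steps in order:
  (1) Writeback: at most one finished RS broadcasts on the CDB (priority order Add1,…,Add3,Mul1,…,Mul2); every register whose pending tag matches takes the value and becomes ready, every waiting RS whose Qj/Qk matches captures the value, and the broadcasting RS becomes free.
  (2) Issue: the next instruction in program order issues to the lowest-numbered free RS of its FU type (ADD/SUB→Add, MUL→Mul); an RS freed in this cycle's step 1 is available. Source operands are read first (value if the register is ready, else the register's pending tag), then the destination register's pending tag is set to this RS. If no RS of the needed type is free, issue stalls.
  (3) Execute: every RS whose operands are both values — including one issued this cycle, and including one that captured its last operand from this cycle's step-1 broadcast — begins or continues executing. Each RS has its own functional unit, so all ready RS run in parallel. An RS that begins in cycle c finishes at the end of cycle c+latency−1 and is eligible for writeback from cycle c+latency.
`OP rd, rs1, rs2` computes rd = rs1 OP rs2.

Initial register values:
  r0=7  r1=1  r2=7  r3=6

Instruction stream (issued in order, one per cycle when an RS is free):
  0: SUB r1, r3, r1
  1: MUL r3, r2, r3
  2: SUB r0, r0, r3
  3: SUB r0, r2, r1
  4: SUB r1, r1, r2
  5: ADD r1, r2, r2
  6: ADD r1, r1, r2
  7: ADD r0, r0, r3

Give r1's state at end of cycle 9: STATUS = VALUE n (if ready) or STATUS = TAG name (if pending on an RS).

  c1: issue SUB r1<-Add1  regs: r0:7,r1:Add1,r2:7,r3:6
  c2: issue MUL r3<-Mul1  regs: r0:7,r1:Add1,r2:7,r3:Mul1
  c3: issue SUB r0<-Add2  regs: r0:Add2,r1:Add1,r2:7,r3:Mul1
  c4: CDB Add1=5; issue SUB r0<-Add1  regs: r0:Add1,r1:5,r2:7,r3:Mul1
  c5: issue SUB r1<-Add3  regs: r0:Add1,r1:Add3,r2:7,r3:Mul1
  c6: stall  regs: r0:Add1,r1:Add3,r2:7,r3:Mul1
  c7: CDB Add1=2; issue ADD r1<-Add1  regs: r0:2,r1:Add1,r2:7,r3:Mul1
  c8: CDB Add3=-2; issue ADD r1<-Add3  regs: r0:2,r1:Add3,r2:7,r3:Mul1
  c9: CDB Mul1=42; stall  regs: r0:2,r1:Add3,r2:7,r3:42

STATUS = TAG Add3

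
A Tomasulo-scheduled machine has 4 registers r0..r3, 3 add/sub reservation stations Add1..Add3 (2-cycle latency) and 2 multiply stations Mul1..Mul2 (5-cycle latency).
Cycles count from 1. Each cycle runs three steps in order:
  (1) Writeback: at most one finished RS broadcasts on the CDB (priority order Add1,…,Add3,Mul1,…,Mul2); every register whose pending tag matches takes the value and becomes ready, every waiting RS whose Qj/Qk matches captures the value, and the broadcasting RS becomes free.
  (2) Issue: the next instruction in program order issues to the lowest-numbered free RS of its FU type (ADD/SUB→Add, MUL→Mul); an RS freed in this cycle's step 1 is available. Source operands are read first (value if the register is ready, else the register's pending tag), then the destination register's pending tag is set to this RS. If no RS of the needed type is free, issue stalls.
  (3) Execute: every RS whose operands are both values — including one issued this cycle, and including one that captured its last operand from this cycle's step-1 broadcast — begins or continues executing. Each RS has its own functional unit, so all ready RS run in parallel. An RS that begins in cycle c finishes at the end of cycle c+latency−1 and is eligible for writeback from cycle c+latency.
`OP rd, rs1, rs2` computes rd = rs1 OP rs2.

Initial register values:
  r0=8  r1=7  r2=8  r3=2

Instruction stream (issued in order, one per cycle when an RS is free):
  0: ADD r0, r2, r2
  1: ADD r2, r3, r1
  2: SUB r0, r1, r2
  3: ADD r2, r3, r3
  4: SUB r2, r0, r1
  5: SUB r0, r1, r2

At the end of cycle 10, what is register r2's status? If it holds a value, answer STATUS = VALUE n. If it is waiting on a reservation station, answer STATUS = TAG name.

c1: issue ADD r0<-Add1 | r0:Add1,r1:7,r2:8,r3:2
c2: issue ADD r2<-Add2 | r0:Add1,r1:7,r2:Add2,r3:2
c3: CDB Add1=16; issue SUB r0<-Add1 | r0:Add1,r1:7,r2:Add2,r3:2
c4: CDB Add2=9; issue ADD r2<-Add2 | r0:Add1,r1:7,r2:Add2,r3:2
c5: issue SUB r2<-Add3 | r0:Add1,r1:7,r2:Add3,r3:2
c6: CDB Add1=-2; issue SUB r0<-Add1 | r0:Add1,r1:7,r2:Add3,r3:2
c7: CDB Add2=4 | r0:Add1,r1:7,r2:Add3,r3:2
c8: CDB Add3=-9 | r0:Add1,r1:7,r2:-9,r3:2
c9: - | r0:Add1,r1:7,r2:-9,r3:2
c10: CDB Add1=16 | r0:16,r1:7,r2:-9,r3:2

STATUS = VALUE -9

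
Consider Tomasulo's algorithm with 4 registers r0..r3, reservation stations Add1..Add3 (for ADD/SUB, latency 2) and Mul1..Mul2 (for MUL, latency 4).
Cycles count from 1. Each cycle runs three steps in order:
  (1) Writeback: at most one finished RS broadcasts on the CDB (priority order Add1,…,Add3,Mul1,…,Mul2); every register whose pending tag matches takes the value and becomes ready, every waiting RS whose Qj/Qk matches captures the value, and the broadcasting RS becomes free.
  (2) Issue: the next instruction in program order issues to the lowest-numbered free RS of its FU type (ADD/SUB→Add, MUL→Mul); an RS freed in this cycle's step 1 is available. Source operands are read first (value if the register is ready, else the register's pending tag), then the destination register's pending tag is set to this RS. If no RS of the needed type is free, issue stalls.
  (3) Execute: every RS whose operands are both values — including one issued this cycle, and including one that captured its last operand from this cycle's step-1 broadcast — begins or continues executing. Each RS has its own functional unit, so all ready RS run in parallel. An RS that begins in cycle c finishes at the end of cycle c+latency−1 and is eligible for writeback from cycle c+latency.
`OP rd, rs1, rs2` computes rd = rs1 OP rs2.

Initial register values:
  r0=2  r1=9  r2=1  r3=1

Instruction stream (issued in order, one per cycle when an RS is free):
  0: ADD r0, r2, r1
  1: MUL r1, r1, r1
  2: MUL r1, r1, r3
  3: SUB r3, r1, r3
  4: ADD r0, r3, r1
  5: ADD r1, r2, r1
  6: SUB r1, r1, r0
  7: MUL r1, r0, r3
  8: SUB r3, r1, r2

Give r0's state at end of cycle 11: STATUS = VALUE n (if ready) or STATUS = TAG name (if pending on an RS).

STATUS = TAG Add2

c1: issue ADD r0<-Add1 | r0:Add1,r1:9,r2:1,r3:1
c2: issue MUL r1<-Mul1 | r0:Add1,r1:Mul1,r2:1,r3:1
c3: CDB Add1=10; issue MUL r1<-Mul2 | r0:10,r1:Mul2,r2:1,r3:1
c4: issue SUB r3<-Add1 | r0:10,r1:Mul2,r2:1,r3:Add1
c5: issue ADD r0<-Add2 | r0:Add2,r1:Mul2,r2:1,r3:Add1
c6: CDB Mul1=81; issue ADD r1<-Add3 | r0:Add2,r1:Add3,r2:1,r3:Add1
c7: stall | r0:Add2,r1:Add3,r2:1,r3:Add1
c8: stall | r0:Add2,r1:Add3,r2:1,r3:Add1
c9: stall | r0:Add2,r1:Add3,r2:1,r3:Add1
c10: CDB Mul2=81; stall | r0:Add2,r1:Add3,r2:1,r3:Add1
c11: stall | r0:Add2,r1:Add3,r2:1,r3:Add1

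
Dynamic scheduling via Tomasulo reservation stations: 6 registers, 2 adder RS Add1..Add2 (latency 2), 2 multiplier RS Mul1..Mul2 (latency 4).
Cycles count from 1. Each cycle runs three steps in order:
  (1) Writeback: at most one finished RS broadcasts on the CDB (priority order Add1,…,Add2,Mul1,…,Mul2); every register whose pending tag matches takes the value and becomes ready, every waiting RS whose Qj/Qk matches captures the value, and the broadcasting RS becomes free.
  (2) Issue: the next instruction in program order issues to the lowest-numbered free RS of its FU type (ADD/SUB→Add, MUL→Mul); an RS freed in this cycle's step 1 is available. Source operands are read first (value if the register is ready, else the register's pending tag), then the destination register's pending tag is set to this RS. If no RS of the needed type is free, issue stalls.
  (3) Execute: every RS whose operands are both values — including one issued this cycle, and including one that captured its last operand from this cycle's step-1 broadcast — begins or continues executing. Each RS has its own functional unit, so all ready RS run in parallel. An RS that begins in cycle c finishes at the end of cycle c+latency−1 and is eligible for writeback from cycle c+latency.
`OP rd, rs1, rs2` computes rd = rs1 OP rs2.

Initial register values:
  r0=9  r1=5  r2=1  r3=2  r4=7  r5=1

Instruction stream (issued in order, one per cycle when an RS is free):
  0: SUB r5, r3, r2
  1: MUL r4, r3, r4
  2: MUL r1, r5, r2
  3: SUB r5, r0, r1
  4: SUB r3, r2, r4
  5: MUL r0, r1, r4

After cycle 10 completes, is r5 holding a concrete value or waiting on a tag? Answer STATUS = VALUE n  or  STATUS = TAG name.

c1: issue SUB r5<-Add1 | r0:9,r1:5,r2:1,r3:2,r4:7,r5:Add1
c2: issue MUL r4<-Mul1 | r0:9,r1:5,r2:1,r3:2,r4:Mul1,r5:Add1
c3: CDB Add1=1; issue MUL r1<-Mul2 | r0:9,r1:Mul2,r2:1,r3:2,r4:Mul1,r5:1
c4: issue SUB r5<-Add1 | r0:9,r1:Mul2,r2:1,r3:2,r4:Mul1,r5:Add1
c5: issue SUB r3<-Add2 | r0:9,r1:Mul2,r2:1,r3:Add2,r4:Mul1,r5:Add1
c6: CDB Mul1=14; issue MUL r0<-Mul1 | r0:Mul1,r1:Mul2,r2:1,r3:Add2,r4:14,r5:Add1
c7: CDB Mul2=1 | r0:Mul1,r1:1,r2:1,r3:Add2,r4:14,r5:Add1
c8: CDB Add2=-13 | r0:Mul1,r1:1,r2:1,r3:-13,r4:14,r5:Add1
c9: CDB Add1=8 | r0:Mul1,r1:1,r2:1,r3:-13,r4:14,r5:8
c10: - | r0:Mul1,r1:1,r2:1,r3:-13,r4:14,r5:8

STATUS = VALUE 8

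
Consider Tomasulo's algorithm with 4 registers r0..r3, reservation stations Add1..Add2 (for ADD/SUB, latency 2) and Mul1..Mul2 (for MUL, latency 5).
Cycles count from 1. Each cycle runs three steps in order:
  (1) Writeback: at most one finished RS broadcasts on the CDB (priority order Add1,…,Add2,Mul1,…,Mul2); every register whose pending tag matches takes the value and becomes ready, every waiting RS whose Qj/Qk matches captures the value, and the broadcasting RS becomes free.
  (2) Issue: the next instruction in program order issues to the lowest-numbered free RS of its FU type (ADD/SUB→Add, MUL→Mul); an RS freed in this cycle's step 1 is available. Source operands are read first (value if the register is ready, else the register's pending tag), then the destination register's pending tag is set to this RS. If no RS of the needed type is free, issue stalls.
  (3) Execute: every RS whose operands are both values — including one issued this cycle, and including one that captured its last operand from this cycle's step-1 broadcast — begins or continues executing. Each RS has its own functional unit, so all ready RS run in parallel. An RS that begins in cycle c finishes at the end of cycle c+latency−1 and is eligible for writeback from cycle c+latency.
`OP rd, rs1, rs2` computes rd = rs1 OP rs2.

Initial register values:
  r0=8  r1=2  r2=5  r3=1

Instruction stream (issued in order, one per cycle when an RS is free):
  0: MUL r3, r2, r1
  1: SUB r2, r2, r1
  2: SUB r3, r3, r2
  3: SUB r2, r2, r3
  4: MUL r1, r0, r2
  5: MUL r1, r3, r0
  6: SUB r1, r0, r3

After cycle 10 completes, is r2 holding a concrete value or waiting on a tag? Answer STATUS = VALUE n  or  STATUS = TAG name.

STATUS = VALUE -4

  c1: issue MUL r3<-Mul1  regs: r0:8,r1:2,r2:5,r3:Mul1
  c2: issue SUB r2<-Add1  regs: r0:8,r1:2,r2:Add1,r3:Mul1
  c3: issue SUB r3<-Add2  regs: r0:8,r1:2,r2:Add1,r3:Add2
  c4: CDB Add1=3; issue SUB r2<-Add1  regs: r0:8,r1:2,r2:Add1,r3:Add2
  c5: issue MUL r1<-Mul2  regs: r0:8,r1:Mul2,r2:Add1,r3:Add2
  c6: CDB Mul1=10; issue MUL r1<-Mul1  regs: r0:8,r1:Mul1,r2:Add1,r3:Add2
  c7: stall  regs: r0:8,r1:Mul1,r2:Add1,r3:Add2
  c8: CDB Add2=7; issue SUB r1<-Add2  regs: r0:8,r1:Add2,r2:Add1,r3:7
  c9: -  regs: r0:8,r1:Add2,r2:Add1,r3:7
  c10: CDB Add1=-4  regs: r0:8,r1:Add2,r2:-4,r3:7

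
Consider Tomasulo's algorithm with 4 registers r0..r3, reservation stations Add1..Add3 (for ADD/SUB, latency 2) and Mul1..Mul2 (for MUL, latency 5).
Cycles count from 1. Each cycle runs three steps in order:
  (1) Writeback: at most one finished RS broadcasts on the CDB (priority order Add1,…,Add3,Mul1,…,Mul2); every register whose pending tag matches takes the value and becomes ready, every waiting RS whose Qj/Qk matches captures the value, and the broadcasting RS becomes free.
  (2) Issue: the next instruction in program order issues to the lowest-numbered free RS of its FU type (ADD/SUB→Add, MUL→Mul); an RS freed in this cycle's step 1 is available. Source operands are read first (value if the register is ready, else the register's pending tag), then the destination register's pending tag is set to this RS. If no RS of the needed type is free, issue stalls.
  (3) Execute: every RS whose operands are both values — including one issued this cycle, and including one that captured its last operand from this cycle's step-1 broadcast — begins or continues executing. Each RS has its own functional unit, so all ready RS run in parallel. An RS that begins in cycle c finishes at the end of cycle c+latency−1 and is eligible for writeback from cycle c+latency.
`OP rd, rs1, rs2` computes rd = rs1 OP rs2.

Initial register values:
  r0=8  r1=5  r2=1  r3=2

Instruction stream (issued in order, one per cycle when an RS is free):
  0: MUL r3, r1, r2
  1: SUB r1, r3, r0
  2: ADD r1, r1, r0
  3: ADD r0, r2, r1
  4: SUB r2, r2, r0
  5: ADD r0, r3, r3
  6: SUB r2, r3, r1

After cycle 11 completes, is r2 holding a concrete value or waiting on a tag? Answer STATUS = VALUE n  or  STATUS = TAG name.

STATUS = TAG Add1

  c1: issue MUL r3<-Mul1  regs: r0:8,r1:5,r2:1,r3:Mul1
  c2: issue SUB r1<-Add1  regs: r0:8,r1:Add1,r2:1,r3:Mul1
  c3: issue ADD r1<-Add2  regs: r0:8,r1:Add2,r2:1,r3:Mul1
  c4: issue ADD r0<-Add3  regs: r0:Add3,r1:Add2,r2:1,r3:Mul1
  c5: stall  regs: r0:Add3,r1:Add2,r2:1,r3:Mul1
  c6: CDB Mul1=5; stall  regs: r0:Add3,r1:Add2,r2:1,r3:5
  c7: stall  regs: r0:Add3,r1:Add2,r2:1,r3:5
  c8: CDB Add1=-3; issue SUB r2<-Add1  regs: r0:Add3,r1:Add2,r2:Add1,r3:5
  c9: stall  regs: r0:Add3,r1:Add2,r2:Add1,r3:5
  c10: CDB Add2=5; issue ADD r0<-Add2  regs: r0:Add2,r1:5,r2:Add1,r3:5
  c11: stall  regs: r0:Add2,r1:5,r2:Add1,r3:5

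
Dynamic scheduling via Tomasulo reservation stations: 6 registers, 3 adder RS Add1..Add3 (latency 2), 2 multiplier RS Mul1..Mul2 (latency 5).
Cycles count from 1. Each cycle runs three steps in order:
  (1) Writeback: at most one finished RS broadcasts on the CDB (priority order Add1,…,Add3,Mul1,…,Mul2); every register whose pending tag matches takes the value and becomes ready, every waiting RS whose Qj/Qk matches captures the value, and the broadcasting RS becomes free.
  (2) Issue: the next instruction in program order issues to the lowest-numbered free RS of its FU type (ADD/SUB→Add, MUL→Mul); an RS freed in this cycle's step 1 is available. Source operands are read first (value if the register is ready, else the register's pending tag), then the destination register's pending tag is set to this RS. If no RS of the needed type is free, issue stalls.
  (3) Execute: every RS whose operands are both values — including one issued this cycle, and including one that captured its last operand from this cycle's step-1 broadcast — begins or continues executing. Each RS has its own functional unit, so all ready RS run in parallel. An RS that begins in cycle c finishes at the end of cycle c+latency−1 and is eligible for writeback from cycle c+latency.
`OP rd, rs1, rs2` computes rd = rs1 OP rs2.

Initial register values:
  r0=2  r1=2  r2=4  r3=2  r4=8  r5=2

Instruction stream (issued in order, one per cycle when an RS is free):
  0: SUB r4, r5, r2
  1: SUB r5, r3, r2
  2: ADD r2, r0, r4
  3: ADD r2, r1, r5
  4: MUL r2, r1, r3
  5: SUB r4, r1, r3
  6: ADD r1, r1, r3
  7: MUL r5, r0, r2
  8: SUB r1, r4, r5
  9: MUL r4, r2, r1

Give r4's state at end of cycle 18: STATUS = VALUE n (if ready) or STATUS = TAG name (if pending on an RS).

STATUS = TAG Mul1

c1: issue SUB r4<-Add1 | r0:2,r1:2,r2:4,r3:2,r4:Add1,r5:2
c2: issue SUB r5<-Add2 | r0:2,r1:2,r2:4,r3:2,r4:Add1,r5:Add2
c3: CDB Add1=-2; issue ADD r2<-Add1 | r0:2,r1:2,r2:Add1,r3:2,r4:-2,r5:Add2
c4: CDB Add2=-2; issue ADD r2<-Add2 | r0:2,r1:2,r2:Add2,r3:2,r4:-2,r5:-2
c5: CDB Add1=0; issue MUL r2<-Mul1 | r0:2,r1:2,r2:Mul1,r3:2,r4:-2,r5:-2
c6: CDB Add2=0; issue SUB r4<-Add1 | r0:2,r1:2,r2:Mul1,r3:2,r4:Add1,r5:-2
c7: issue ADD r1<-Add2 | r0:2,r1:Add2,r2:Mul1,r3:2,r4:Add1,r5:-2
c8: CDB Add1=0; issue MUL r5<-Mul2 | r0:2,r1:Add2,r2:Mul1,r3:2,r4:0,r5:Mul2
c9: CDB Add2=4; issue SUB r1<-Add1 | r0:2,r1:Add1,r2:Mul1,r3:2,r4:0,r5:Mul2
c10: CDB Mul1=4; issue MUL r4<-Mul1 | r0:2,r1:Add1,r2:4,r3:2,r4:Mul1,r5:Mul2
c11: - | r0:2,r1:Add1,r2:4,r3:2,r4:Mul1,r5:Mul2
c12: - | r0:2,r1:Add1,r2:4,r3:2,r4:Mul1,r5:Mul2
c13: - | r0:2,r1:Add1,r2:4,r3:2,r4:Mul1,r5:Mul2
c14: - | r0:2,r1:Add1,r2:4,r3:2,r4:Mul1,r5:Mul2
c15: CDB Mul2=8 | r0:2,r1:Add1,r2:4,r3:2,r4:Mul1,r5:8
c16: - | r0:2,r1:Add1,r2:4,r3:2,r4:Mul1,r5:8
c17: CDB Add1=-8 | r0:2,r1:-8,r2:4,r3:2,r4:Mul1,r5:8
c18: - | r0:2,r1:-8,r2:4,r3:2,r4:Mul1,r5:8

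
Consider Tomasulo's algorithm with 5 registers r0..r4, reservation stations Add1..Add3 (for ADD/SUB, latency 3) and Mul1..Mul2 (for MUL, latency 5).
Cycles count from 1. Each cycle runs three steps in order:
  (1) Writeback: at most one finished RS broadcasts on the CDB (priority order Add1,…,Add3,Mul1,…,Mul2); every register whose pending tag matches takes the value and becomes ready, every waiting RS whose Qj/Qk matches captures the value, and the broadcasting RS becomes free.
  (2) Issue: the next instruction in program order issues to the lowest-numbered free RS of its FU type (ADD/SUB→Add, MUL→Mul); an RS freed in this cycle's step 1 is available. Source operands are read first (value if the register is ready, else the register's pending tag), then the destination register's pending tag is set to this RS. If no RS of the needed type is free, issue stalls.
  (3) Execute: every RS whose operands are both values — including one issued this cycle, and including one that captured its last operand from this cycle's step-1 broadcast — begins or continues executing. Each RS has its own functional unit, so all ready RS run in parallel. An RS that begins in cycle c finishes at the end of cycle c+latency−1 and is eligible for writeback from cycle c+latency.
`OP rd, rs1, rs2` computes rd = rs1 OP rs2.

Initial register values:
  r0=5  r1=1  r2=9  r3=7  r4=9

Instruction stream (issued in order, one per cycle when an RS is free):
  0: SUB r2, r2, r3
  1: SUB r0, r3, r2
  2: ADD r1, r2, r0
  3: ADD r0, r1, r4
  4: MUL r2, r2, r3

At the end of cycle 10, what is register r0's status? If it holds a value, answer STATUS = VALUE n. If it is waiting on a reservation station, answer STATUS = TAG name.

STATUS = TAG Add1

c1: issue SUB r2<-Add1 | r0:5,r1:1,r2:Add1,r3:7,r4:9
c2: issue SUB r0<-Add2 | r0:Add2,r1:1,r2:Add1,r3:7,r4:9
c3: issue ADD r1<-Add3 | r0:Add2,r1:Add3,r2:Add1,r3:7,r4:9
c4: CDB Add1=2; issue ADD r0<-Add1 | r0:Add1,r1:Add3,r2:2,r3:7,r4:9
c5: issue MUL r2<-Mul1 | r0:Add1,r1:Add3,r2:Mul1,r3:7,r4:9
c6: - | r0:Add1,r1:Add3,r2:Mul1,r3:7,r4:9
c7: CDB Add2=5 | r0:Add1,r1:Add3,r2:Mul1,r3:7,r4:9
c8: - | r0:Add1,r1:Add3,r2:Mul1,r3:7,r4:9
c9: - | r0:Add1,r1:Add3,r2:Mul1,r3:7,r4:9
c10: CDB Add3=7 | r0:Add1,r1:7,r2:Mul1,r3:7,r4:9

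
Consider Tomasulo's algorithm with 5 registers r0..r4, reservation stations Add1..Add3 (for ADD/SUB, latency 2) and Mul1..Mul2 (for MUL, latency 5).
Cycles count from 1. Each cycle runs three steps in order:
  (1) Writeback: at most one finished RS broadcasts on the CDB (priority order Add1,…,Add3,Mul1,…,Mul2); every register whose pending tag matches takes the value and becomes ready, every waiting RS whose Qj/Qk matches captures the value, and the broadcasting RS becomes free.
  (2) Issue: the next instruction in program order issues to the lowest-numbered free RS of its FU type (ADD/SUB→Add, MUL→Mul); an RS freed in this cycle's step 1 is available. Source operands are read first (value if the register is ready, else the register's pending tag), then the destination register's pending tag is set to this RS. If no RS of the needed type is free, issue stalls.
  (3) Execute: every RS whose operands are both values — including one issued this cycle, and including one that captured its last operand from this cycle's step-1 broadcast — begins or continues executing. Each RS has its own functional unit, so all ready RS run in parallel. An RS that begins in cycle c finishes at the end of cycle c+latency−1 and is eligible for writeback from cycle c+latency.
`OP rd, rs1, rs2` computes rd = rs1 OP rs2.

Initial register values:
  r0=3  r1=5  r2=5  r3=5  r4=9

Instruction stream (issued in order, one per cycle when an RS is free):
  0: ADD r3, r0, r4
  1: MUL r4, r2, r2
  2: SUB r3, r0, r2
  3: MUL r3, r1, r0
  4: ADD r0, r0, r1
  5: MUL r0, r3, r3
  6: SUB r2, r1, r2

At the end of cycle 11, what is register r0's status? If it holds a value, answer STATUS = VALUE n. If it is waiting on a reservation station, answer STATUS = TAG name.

STATUS = TAG Mul1

  c1: issue ADD r3<-Add1  regs: r0:3,r1:5,r2:5,r3:Add1,r4:9
  c2: issue MUL r4<-Mul1  regs: r0:3,r1:5,r2:5,r3:Add1,r4:Mul1
  c3: CDB Add1=12; issue SUB r3<-Add1  regs: r0:3,r1:5,r2:5,r3:Add1,r4:Mul1
  c4: issue MUL r3<-Mul2  regs: r0:3,r1:5,r2:5,r3:Mul2,r4:Mul1
  c5: CDB Add1=-2; issue ADD r0<-Add1  regs: r0:Add1,r1:5,r2:5,r3:Mul2,r4:Mul1
  c6: stall  regs: r0:Add1,r1:5,r2:5,r3:Mul2,r4:Mul1
  c7: CDB Add1=8; stall  regs: r0:8,r1:5,r2:5,r3:Mul2,r4:Mul1
  c8: CDB Mul1=25; issue MUL r0<-Mul1  regs: r0:Mul1,r1:5,r2:5,r3:Mul2,r4:25
  c9: CDB Mul2=15; issue SUB r2<-Add1  regs: r0:Mul1,r1:5,r2:Add1,r3:15,r4:25
  c10: -  regs: r0:Mul1,r1:5,r2:Add1,r3:15,r4:25
  c11: CDB Add1=0  regs: r0:Mul1,r1:5,r2:0,r3:15,r4:25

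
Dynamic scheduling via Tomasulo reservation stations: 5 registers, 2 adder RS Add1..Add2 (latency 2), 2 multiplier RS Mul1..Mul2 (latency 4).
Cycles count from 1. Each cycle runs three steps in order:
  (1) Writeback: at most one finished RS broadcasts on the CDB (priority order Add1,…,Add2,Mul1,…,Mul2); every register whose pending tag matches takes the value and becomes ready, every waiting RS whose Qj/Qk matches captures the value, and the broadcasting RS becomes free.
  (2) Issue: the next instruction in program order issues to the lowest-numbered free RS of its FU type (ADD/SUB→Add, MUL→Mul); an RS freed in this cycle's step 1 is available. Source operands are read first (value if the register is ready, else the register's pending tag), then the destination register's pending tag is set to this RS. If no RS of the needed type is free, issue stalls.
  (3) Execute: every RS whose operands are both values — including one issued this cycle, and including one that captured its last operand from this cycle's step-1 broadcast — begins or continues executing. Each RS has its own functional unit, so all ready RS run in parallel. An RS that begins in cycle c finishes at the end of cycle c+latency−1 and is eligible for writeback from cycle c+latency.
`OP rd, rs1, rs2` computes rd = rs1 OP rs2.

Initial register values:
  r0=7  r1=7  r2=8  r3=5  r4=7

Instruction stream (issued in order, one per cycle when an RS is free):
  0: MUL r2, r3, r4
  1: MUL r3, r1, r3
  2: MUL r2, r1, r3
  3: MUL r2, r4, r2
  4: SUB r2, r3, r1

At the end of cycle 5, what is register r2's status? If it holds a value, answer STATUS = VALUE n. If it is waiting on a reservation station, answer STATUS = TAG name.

c1: issue MUL r2<-Mul1 | r0:7,r1:7,r2:Mul1,r3:5,r4:7
c2: issue MUL r3<-Mul2 | r0:7,r1:7,r2:Mul1,r3:Mul2,r4:7
c3: stall | r0:7,r1:7,r2:Mul1,r3:Mul2,r4:7
c4: stall | r0:7,r1:7,r2:Mul1,r3:Mul2,r4:7
c5: CDB Mul1=35; issue MUL r2<-Mul1 | r0:7,r1:7,r2:Mul1,r3:Mul2,r4:7

STATUS = TAG Mul1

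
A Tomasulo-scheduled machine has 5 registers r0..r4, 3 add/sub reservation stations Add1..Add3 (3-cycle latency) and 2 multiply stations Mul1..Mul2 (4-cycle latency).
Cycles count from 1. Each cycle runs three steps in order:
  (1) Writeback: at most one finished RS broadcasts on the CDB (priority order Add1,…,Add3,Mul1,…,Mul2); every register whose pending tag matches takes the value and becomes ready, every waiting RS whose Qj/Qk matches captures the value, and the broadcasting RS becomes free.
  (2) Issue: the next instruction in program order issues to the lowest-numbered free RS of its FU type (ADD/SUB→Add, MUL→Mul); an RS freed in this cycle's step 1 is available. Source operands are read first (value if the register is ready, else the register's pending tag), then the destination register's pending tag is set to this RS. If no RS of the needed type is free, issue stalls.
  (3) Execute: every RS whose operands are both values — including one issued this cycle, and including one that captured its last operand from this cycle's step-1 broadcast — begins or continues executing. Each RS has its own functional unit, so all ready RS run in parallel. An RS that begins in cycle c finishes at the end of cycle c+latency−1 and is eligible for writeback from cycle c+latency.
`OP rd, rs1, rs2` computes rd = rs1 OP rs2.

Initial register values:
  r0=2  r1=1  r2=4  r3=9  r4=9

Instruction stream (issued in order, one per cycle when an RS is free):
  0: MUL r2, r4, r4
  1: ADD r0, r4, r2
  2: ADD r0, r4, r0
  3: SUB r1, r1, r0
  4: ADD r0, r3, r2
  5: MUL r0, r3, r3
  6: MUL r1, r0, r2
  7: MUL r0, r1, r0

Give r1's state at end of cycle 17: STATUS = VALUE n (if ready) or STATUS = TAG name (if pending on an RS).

  c1: issue MUL r2<-Mul1  regs: r0:2,r1:1,r2:Mul1,r3:9,r4:9
  c2: issue ADD r0<-Add1  regs: r0:Add1,r1:1,r2:Mul1,r3:9,r4:9
  c3: issue ADD r0<-Add2  regs: r0:Add2,r1:1,r2:Mul1,r3:9,r4:9
  c4: issue SUB r1<-Add3  regs: r0:Add2,r1:Add3,r2:Mul1,r3:9,r4:9
  c5: CDB Mul1=81; stall  regs: r0:Add2,r1:Add3,r2:81,r3:9,r4:9
  c6: stall  regs: r0:Add2,r1:Add3,r2:81,r3:9,r4:9
  c7: stall  regs: r0:Add2,r1:Add3,r2:81,r3:9,r4:9
  c8: CDB Add1=90; issue ADD r0<-Add1  regs: r0:Add1,r1:Add3,r2:81,r3:9,r4:9
  c9: issue MUL r0<-Mul1  regs: r0:Mul1,r1:Add3,r2:81,r3:9,r4:9
  c10: issue MUL r1<-Mul2  regs: r0:Mul1,r1:Mul2,r2:81,r3:9,r4:9
  c11: CDB Add1=90; stall  regs: r0:Mul1,r1:Mul2,r2:81,r3:9,r4:9
  c12: CDB Add2=99; stall  regs: r0:Mul1,r1:Mul2,r2:81,r3:9,r4:9
  c13: CDB Mul1=81; issue MUL r0<-Mul1  regs: r0:Mul1,r1:Mul2,r2:81,r3:9,r4:9
  c14: -  regs: r0:Mul1,r1:Mul2,r2:81,r3:9,r4:9
  c15: CDB Add3=-98  regs: r0:Mul1,r1:Mul2,r2:81,r3:9,r4:9
  c16: -  regs: r0:Mul1,r1:Mul2,r2:81,r3:9,r4:9
  c17: CDB Mul2=6561  regs: r0:Mul1,r1:6561,r2:81,r3:9,r4:9

STATUS = VALUE 6561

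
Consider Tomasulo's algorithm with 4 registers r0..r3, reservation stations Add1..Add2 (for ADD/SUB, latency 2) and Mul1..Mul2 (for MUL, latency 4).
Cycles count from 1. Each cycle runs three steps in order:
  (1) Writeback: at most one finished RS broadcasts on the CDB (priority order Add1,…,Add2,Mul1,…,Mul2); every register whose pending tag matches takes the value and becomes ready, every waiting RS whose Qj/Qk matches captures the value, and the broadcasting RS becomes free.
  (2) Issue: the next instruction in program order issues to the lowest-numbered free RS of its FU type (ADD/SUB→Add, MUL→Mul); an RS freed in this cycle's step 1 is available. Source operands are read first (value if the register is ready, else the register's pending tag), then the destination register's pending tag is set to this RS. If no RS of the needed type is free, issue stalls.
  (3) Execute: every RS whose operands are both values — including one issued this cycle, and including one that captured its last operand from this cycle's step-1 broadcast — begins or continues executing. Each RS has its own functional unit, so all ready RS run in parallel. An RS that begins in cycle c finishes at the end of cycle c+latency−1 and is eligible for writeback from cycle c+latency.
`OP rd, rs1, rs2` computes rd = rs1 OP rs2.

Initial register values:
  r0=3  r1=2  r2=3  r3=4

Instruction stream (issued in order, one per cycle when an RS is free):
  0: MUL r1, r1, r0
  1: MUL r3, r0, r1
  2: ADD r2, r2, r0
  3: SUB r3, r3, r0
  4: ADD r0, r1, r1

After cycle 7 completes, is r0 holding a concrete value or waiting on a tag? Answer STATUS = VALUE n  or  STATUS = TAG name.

STATUS = TAG Add1

  c1: issue MUL r1<-Mul1  regs: r0:3,r1:Mul1,r2:3,r3:4
  c2: issue MUL r3<-Mul2  regs: r0:3,r1:Mul1,r2:3,r3:Mul2
  c3: issue ADD r2<-Add1  regs: r0:3,r1:Mul1,r2:Add1,r3:Mul2
  c4: issue SUB r3<-Add2  regs: r0:3,r1:Mul1,r2:Add1,r3:Add2
  c5: CDB Add1=6; issue ADD r0<-Add1  regs: r0:Add1,r1:Mul1,r2:6,r3:Add2
  c6: CDB Mul1=6  regs: r0:Add1,r1:6,r2:6,r3:Add2
  c7: -  regs: r0:Add1,r1:6,r2:6,r3:Add2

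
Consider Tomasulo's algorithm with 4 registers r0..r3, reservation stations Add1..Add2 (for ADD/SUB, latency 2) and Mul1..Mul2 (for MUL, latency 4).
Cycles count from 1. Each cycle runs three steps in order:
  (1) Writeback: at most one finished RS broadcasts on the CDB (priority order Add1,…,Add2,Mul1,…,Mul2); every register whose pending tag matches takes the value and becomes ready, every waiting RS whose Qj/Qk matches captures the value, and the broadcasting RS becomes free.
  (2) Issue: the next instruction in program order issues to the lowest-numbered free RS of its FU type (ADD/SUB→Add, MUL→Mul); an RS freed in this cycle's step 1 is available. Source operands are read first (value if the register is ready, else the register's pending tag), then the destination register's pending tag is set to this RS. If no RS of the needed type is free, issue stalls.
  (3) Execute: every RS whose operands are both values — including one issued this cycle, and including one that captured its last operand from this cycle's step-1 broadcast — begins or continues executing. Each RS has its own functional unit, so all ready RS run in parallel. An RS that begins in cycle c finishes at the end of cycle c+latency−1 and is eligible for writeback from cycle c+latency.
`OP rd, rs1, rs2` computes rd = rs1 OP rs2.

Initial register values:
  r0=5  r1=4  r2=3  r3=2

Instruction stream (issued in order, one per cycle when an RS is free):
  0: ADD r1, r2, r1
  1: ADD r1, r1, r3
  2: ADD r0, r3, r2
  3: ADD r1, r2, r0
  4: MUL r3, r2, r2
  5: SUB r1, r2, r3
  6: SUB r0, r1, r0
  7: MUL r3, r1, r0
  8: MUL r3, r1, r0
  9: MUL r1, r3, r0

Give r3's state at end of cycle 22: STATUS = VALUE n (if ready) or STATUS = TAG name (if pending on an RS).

c1: issue ADD r1<-Add1 | r0:5,r1:Add1,r2:3,r3:2
c2: issue ADD r1<-Add2 | r0:5,r1:Add2,r2:3,r3:2
c3: CDB Add1=7; issue ADD r0<-Add1 | r0:Add1,r1:Add2,r2:3,r3:2
c4: stall | r0:Add1,r1:Add2,r2:3,r3:2
c5: CDB Add1=5; issue ADD r1<-Add1 | r0:5,r1:Add1,r2:3,r3:2
c6: CDB Add2=9; issue MUL r3<-Mul1 | r0:5,r1:Add1,r2:3,r3:Mul1
c7: CDB Add1=8; issue SUB r1<-Add1 | r0:5,r1:Add1,r2:3,r3:Mul1
c8: issue SUB r0<-Add2 | r0:Add2,r1:Add1,r2:3,r3:Mul1
c9: issue MUL r3<-Mul2 | r0:Add2,r1:Add1,r2:3,r3:Mul2
c10: CDB Mul1=9; issue MUL r3<-Mul1 | r0:Add2,r1:Add1,r2:3,r3:Mul1
c11: stall | r0:Add2,r1:Add1,r2:3,r3:Mul1
c12: CDB Add1=-6; stall | r0:Add2,r1:-6,r2:3,r3:Mul1
c13: stall | r0:Add2,r1:-6,r2:3,r3:Mul1
c14: CDB Add2=-11; stall | r0:-11,r1:-6,r2:3,r3:Mul1
c15: stall | r0:-11,r1:-6,r2:3,r3:Mul1
c16: stall | r0:-11,r1:-6,r2:3,r3:Mul1
c17: stall | r0:-11,r1:-6,r2:3,r3:Mul1
c18: CDB Mul1=66; issue MUL r1<-Mul1 | r0:-11,r1:Mul1,r2:3,r3:66
c19: CDB Mul2=66 | r0:-11,r1:Mul1,r2:3,r3:66
c20: - | r0:-11,r1:Mul1,r2:3,r3:66
c21: - | r0:-11,r1:Mul1,r2:3,r3:66
c22: CDB Mul1=-726 | r0:-11,r1:-726,r2:3,r3:66

STATUS = VALUE 66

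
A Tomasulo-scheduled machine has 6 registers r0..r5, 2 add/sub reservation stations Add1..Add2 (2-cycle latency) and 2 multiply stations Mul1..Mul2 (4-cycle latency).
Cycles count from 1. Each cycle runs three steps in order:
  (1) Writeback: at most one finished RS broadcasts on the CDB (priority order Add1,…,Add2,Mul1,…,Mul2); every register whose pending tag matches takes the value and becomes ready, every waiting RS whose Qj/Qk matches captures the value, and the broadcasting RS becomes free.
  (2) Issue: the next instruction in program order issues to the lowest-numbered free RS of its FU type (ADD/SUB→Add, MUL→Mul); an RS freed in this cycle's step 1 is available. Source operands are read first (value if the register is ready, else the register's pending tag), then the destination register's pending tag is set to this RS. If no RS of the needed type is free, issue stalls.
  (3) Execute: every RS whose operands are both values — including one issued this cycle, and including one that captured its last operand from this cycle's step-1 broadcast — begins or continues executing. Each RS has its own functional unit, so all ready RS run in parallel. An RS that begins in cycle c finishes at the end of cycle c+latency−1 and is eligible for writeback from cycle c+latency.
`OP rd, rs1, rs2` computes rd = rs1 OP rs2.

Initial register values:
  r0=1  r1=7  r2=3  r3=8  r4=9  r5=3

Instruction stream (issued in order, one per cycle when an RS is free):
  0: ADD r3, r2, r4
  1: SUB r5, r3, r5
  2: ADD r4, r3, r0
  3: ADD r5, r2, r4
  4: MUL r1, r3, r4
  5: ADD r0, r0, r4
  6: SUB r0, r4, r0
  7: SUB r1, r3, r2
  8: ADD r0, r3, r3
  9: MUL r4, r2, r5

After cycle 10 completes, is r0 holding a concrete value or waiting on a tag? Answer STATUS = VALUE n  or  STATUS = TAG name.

cycle 1: issue ADD r3<-Add1 // r0:1,r1:7,r2:3,r3:Add1,r4:9,r5:3
cycle 2: issue SUB r5<-Add2 // r0:1,r1:7,r2:3,r3:Add1,r4:9,r5:Add2
cycle 3: CDB Add1=12; issue ADD r4<-Add1 // r0:1,r1:7,r2:3,r3:12,r4:Add1,r5:Add2
cycle 4: stall // r0:1,r1:7,r2:3,r3:12,r4:Add1,r5:Add2
cycle 5: CDB Add1=13; issue ADD r5<-Add1 // r0:1,r1:7,r2:3,r3:12,r4:13,r5:Add1
cycle 6: CDB Add2=9; issue MUL r1<-Mul1 // r0:1,r1:Mul1,r2:3,r3:12,r4:13,r5:Add1
cycle 7: CDB Add1=16; issue ADD r0<-Add1 // r0:Add1,r1:Mul1,r2:3,r3:12,r4:13,r5:16
cycle 8: issue SUB r0<-Add2 // r0:Add2,r1:Mul1,r2:3,r3:12,r4:13,r5:16
cycle 9: CDB Add1=14; issue SUB r1<-Add1 // r0:Add2,r1:Add1,r2:3,r3:12,r4:13,r5:16
cycle 10: CDB Mul1=156; stall // r0:Add2,r1:Add1,r2:3,r3:12,r4:13,r5:16

STATUS = TAG Add2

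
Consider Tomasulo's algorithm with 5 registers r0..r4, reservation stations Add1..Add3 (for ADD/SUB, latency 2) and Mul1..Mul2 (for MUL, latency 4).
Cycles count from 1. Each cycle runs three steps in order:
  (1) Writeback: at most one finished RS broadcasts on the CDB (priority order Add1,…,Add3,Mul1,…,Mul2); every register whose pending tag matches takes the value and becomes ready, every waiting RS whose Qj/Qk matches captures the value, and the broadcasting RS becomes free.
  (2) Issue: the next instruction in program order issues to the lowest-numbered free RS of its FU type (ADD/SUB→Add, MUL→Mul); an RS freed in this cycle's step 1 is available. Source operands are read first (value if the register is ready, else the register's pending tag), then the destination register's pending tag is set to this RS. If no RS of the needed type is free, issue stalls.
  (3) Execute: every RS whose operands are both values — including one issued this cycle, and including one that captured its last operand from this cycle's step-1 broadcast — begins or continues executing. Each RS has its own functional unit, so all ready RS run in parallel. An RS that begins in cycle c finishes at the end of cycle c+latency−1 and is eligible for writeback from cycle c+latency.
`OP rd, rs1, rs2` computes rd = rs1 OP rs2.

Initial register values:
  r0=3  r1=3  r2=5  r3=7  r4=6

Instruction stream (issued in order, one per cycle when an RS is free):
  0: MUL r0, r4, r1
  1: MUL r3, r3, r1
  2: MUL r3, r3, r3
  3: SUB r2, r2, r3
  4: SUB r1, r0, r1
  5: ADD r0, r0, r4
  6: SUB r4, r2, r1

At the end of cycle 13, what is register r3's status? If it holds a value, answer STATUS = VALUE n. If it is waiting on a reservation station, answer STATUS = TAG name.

STATUS = VALUE 441

c1: issue MUL r0<-Mul1 | r0:Mul1,r1:3,r2:5,r3:7,r4:6
c2: issue MUL r3<-Mul2 | r0:Mul1,r1:3,r2:5,r3:Mul2,r4:6
c3: stall | r0:Mul1,r1:3,r2:5,r3:Mul2,r4:6
c4: stall | r0:Mul1,r1:3,r2:5,r3:Mul2,r4:6
c5: CDB Mul1=18; issue MUL r3<-Mul1 | r0:18,r1:3,r2:5,r3:Mul1,r4:6
c6: CDB Mul2=21; issue SUB r2<-Add1 | r0:18,r1:3,r2:Add1,r3:Mul1,r4:6
c7: issue SUB r1<-Add2 | r0:18,r1:Add2,r2:Add1,r3:Mul1,r4:6
c8: issue ADD r0<-Add3 | r0:Add3,r1:Add2,r2:Add1,r3:Mul1,r4:6
c9: CDB Add2=15; issue SUB r4<-Add2 | r0:Add3,r1:15,r2:Add1,r3:Mul1,r4:Add2
c10: CDB Add3=24 | r0:24,r1:15,r2:Add1,r3:Mul1,r4:Add2
c11: CDB Mul1=441 | r0:24,r1:15,r2:Add1,r3:441,r4:Add2
c12: - | r0:24,r1:15,r2:Add1,r3:441,r4:Add2
c13: CDB Add1=-436 | r0:24,r1:15,r2:-436,r3:441,r4:Add2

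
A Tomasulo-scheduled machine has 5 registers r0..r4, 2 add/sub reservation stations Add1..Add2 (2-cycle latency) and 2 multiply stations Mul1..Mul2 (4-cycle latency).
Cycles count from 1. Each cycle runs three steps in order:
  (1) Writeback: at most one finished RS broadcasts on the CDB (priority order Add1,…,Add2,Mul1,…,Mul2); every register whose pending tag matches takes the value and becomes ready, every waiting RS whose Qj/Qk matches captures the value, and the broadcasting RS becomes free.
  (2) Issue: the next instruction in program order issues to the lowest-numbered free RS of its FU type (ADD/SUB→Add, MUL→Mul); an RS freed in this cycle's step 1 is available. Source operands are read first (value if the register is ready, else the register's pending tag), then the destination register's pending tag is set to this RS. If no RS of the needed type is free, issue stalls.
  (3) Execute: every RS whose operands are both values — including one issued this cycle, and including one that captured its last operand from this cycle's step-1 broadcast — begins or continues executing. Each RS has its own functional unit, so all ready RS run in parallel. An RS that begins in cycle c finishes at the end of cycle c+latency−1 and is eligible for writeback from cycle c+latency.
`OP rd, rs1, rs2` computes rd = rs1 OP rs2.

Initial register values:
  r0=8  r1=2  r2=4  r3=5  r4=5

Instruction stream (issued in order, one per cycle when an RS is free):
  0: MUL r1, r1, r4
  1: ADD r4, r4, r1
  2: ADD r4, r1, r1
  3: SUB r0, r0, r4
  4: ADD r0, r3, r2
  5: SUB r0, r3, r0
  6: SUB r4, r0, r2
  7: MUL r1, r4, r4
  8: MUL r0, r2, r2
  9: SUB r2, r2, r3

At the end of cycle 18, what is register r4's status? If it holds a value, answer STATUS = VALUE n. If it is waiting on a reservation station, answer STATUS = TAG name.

STATUS = VALUE -8

c1: issue MUL r1<-Mul1 | r0:8,r1:Mul1,r2:4,r3:5,r4:5
c2: issue ADD r4<-Add1 | r0:8,r1:Mul1,r2:4,r3:5,r4:Add1
c3: issue ADD r4<-Add2 | r0:8,r1:Mul1,r2:4,r3:5,r4:Add2
c4: stall | r0:8,r1:Mul1,r2:4,r3:5,r4:Add2
c5: CDB Mul1=10; stall | r0:8,r1:10,r2:4,r3:5,r4:Add2
c6: stall | r0:8,r1:10,r2:4,r3:5,r4:Add2
c7: CDB Add1=15; issue SUB r0<-Add1 | r0:Add1,r1:10,r2:4,r3:5,r4:Add2
c8: CDB Add2=20; issue ADD r0<-Add2 | r0:Add2,r1:10,r2:4,r3:5,r4:20
c9: stall | r0:Add2,r1:10,r2:4,r3:5,r4:20
c10: CDB Add1=-12; issue SUB r0<-Add1 | r0:Add1,r1:10,r2:4,r3:5,r4:20
c11: CDB Add2=9; issue SUB r4<-Add2 | r0:Add1,r1:10,r2:4,r3:5,r4:Add2
c12: issue MUL r1<-Mul1 | r0:Add1,r1:Mul1,r2:4,r3:5,r4:Add2
c13: CDB Add1=-4; issue MUL r0<-Mul2 | r0:Mul2,r1:Mul1,r2:4,r3:5,r4:Add2
c14: issue SUB r2<-Add1 | r0:Mul2,r1:Mul1,r2:Add1,r3:5,r4:Add2
c15: CDB Add2=-8 | r0:Mul2,r1:Mul1,r2:Add1,r3:5,r4:-8
c16: CDB Add1=-1 | r0:Mul2,r1:Mul1,r2:-1,r3:5,r4:-8
c17: CDB Mul2=16 | r0:16,r1:Mul1,r2:-1,r3:5,r4:-8
c18: - | r0:16,r1:Mul1,r2:-1,r3:5,r4:-8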